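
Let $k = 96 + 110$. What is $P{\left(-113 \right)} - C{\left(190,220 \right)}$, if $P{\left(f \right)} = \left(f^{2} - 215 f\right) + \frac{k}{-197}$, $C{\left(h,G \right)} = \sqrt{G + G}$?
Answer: $\frac{7301402}{197} - 2 \sqrt{110} \approx 37042.0$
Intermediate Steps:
$C{\left(h,G \right)} = \sqrt{2} \sqrt{G}$ ($C{\left(h,G \right)} = \sqrt{2 G} = \sqrt{2} \sqrt{G}$)
$k = 206$
$P{\left(f \right)} = - \frac{206}{197} + f^{2} - 215 f$ ($P{\left(f \right)} = \left(f^{2} - 215 f\right) + \frac{206}{-197} = \left(f^{2} - 215 f\right) + 206 \left(- \frac{1}{197}\right) = \left(f^{2} - 215 f\right) - \frac{206}{197} = - \frac{206}{197} + f^{2} - 215 f$)
$P{\left(-113 \right)} - C{\left(190,220 \right)} = \left(- \frac{206}{197} + \left(-113\right)^{2} - -24295\right) - \sqrt{2} \sqrt{220} = \left(- \frac{206}{197} + 12769 + 24295\right) - \sqrt{2} \cdot 2 \sqrt{55} = \frac{7301402}{197} - 2 \sqrt{110}$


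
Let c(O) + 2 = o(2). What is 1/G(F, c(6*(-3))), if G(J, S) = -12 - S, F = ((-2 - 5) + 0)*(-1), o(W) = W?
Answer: -1/12 ≈ -0.083333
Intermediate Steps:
c(O) = 0 (c(O) = -2 + 2 = 0)
F = 7 (F = (-7 + 0)*(-1) = -7*(-1) = 7)
1/G(F, c(6*(-3))) = 1/(-12 - 1*0) = 1/(-12 + 0) = 1/(-12) = -1/12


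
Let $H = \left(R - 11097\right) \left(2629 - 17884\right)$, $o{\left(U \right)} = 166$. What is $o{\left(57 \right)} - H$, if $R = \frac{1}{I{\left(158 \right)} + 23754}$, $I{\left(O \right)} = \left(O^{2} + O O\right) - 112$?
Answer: $- \frac{2490853145215}{14714} \approx -1.6928 \cdot 10^{8}$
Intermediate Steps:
$I{\left(O \right)} = -112 + 2 O^{2}$ ($I{\left(O \right)} = \left(O^{2} + O^{2}\right) - 112 = 2 O^{2} - 112 = -112 + 2 O^{2}$)
$R = \frac{1}{73570}$ ($R = \frac{1}{\left(-112 + 2 \cdot 158^{2}\right) + 23754} = \frac{1}{\left(-112 + 2 \cdot 24964\right) + 23754} = \frac{1}{\left(-112 + 49928\right) + 23754} = \frac{1}{49816 + 23754} = \frac{1}{73570} \approx 1.3592 \cdot 10^{-5}$)
$H = \frac{2490855587739}{14714}$ ($H = \left(\frac{1}{73570} - 11097\right) \left(2629 - 17884\right) = \left(- \frac{816406289}{73570}\right) \left(-15255\right) = \frac{2490855587739}{14714} \approx 1.6928 \cdot 10^{8}$)
$o{\left(57 \right)} - H = 166 - \frac{2490855587739}{14714} = - \frac{2490853145215}{14714}$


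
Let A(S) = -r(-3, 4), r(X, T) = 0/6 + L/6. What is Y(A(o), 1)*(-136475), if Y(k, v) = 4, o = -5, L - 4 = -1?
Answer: -545900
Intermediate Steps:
L = 3 (L = 4 - 1 = 3)
r(X, T) = 1/2 (r(X, T) = 0/6 + 3/6 = 0*(1/6) + 3*(1/6) = 0 + 1/2 = 1/2)
A(S) = -1/2 (A(S) = -1*1/2 = -1/2)
Y(A(o), 1)*(-136475) = 4*(-136475) = -545900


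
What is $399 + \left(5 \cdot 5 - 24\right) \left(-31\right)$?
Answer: $368$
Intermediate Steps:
$399 + \left(5 \cdot 5 - 24\right) \left(-31\right) = 399 + \left(25 - 24\right) \left(-31\right) = 399 + 1 \left(-31\right) = 399 - 31 = 368$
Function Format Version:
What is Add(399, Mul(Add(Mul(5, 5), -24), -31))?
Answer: 368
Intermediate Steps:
Add(399, Mul(Add(Mul(5, 5), -24), -31)) = Add(399, Mul(Add(25, -24), -31)) = Add(399, Mul(1, -31)) = Add(399, -31) = 368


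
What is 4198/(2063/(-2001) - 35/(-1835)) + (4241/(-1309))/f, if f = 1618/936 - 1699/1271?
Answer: -471286669496128215/113375811717091 ≈ -4156.9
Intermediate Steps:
f = 233107/594828 (f = 1618*(1/936) - 1699*1/1271 = 809/468 - 1699/1271 = 233107/594828 ≈ 0.39189)
4198/(2063/(-2001) - 35/(-1835)) + (4241/(-1309))/f = 4198/(2063/(-2001) - 35/(-1835)) + (4241/(-1309))/(233107/594828) = 4198/(2063*(-1/2001) - 35*(-1/1835)) + (4241*(-1/1309))*(594828/233107) = 4198/(-2063/2001 + 7/367) - 4241/1309*594828/233107 = 4198/(-743114/734367) - 2522665548/305137063 = 4198*(-734367/743114) - 2522665548/305137063 = -1541436333/371557 - 2522665548/305137063 = -471286669496128215/113375811717091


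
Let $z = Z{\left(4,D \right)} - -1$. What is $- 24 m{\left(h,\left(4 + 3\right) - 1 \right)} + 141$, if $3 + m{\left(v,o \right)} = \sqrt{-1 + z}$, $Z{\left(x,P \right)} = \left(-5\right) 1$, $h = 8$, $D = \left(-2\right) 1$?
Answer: $213 - 24 i \sqrt{5} \approx 213.0 - 53.666 i$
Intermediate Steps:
$D = -2$
$Z{\left(x,P \right)} = -5$
$z = -4$ ($z = -5 - -1 = -5 + 1 = -4$)
$m{\left(v,o \right)} = -3 + i \sqrt{5}$ ($m{\left(v,o \right)} = -3 + \sqrt{-1 - 4} = -3 + \sqrt{-5} = -3 + i \sqrt{5}$)
$- 24 m{\left(h,\left(4 + 3\right) - 1 \right)} + 141 = - 24 \left(-3 + i \sqrt{5}\right) + 141 = \left(72 - 24 i \sqrt{5}\right) + 141 = 213 - 24 i \sqrt{5}$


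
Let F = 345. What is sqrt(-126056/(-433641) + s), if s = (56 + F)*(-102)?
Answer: I*sqrt(7691342166416766)/433641 ≈ 202.24*I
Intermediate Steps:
s = -40902 (s = (56 + 345)*(-102) = 401*(-102) = -40902)
sqrt(-126056/(-433641) + s) = sqrt(-126056/(-433641) - 40902) = sqrt(-126056*(-1/433641) - 40902) = sqrt(126056/433641 - 40902) = sqrt(-17736658126/433641) = I*sqrt(7691342166416766)/433641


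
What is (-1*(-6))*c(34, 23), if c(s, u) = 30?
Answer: 180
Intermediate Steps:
(-1*(-6))*c(34, 23) = -1*(-6)*30 = 6*30 = 180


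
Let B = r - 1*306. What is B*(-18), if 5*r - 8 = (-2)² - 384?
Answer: 34236/5 ≈ 6847.2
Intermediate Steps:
r = -372/5 (r = 8/5 + ((-2)² - 384)/5 = 8/5 + (4 - 384)/5 = 8/5 + (⅕)*(-380) = 8/5 - 76 = -372/5 ≈ -74.400)
B = -1902/5 (B = -372/5 - 1*306 = -372/5 - 306 = -1902/5 ≈ -380.40)
B*(-18) = -1902/5*(-18) = 34236/5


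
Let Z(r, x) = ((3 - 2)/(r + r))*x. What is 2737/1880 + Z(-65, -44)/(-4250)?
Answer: 75605489/51935000 ≈ 1.4558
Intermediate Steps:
Z(r, x) = x/(2*r) (Z(r, x) = (1/(2*r))*x = x/(2*r))
2737/1880 + Z(-65, -44)/(-4250) = 2737/1880 + ((1/2)*(-44)/(-65))/(-4250) = 2737*(1/1880) + ((1/2)*(-44)*(-1/65))*(-1/4250) = 2737/1880 + (22/65)*(-1/4250) = 2737/1880 - 11/138125 = 75605489/51935000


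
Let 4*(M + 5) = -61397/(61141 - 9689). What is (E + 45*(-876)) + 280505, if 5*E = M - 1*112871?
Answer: 44971052639/205808 ≈ 2.1851e+5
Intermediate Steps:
M = -1090437/205808 (M = -5 + (-61397/(61141 - 9689))/4 = -5 + (-61397/51452)/4 = -5 + (-61397*1/51452)/4 = -5 + (1/4)*(-61397/51452) = -5 - 61397/205808 = -1090437/205808 ≈ -5.2983)
E = -4646169041/205808 (E = (-1090437/205808 - 1*112871)/5 = (-1090437/205808 - 112871)/5 = (1/5)*(-23230845205/205808) = -4646169041/205808 ≈ -22575.)
(E + 45*(-876)) + 280505 = (-4646169041/205808 + 45*(-876)) + 280505 = (-4646169041/205808 - 39420) + 280505 = -12759120401/205808 + 280505 = 44971052639/205808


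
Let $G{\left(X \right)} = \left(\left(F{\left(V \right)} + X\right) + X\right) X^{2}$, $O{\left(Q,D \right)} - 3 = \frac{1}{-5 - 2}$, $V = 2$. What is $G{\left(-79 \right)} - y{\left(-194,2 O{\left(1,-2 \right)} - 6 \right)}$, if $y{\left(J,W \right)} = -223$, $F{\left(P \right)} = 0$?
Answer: $-985855$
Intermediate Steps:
$O{\left(Q,D \right)} = \frac{20}{7}$ ($O{\left(Q,D \right)} = 3 + \frac{1}{-5 - 2} = 3 + \frac{1}{-7} = 3 - \frac{1}{7} = \frac{20}{7}$)
$G{\left(X \right)} = 2 X^{3}$ ($G{\left(X \right)} = \left(\left(0 + X\right) + X\right) X^{2} = \left(X + X\right) X^{2} = 2 X X^{2} = 2 X^{3}$)
$G{\left(-79 \right)} - y{\left(-194,2 O{\left(1,-2 \right)} - 6 \right)} = 2 \left(-79\right)^{3} - -223 = 2 \left(-493039\right) + 223 = -986078 + 223 = -985855$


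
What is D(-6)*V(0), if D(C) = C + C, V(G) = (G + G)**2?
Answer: 0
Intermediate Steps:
V(G) = 4*G**2 (V(G) = (2*G)**2 = 4*G**2)
D(C) = 2*C
D(-6)*V(0) = (2*(-6))*(4*0**2) = -48*0 = -12*0 = 0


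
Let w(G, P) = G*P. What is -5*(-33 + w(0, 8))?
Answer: 165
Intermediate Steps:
-5*(-33 + w(0, 8)) = -5*(-33 + 0*8) = -5*(-33 + 0) = -5*(-33) = 165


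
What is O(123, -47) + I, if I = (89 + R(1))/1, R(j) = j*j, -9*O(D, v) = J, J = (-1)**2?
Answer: 809/9 ≈ 89.889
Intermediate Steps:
J = 1
O(D, v) = -1/9 (O(D, v) = -1/9*1 = -1/9)
R(j) = j**2
I = 90 (I = (89 + 1**2)/1 = (89 + 1)*1 = 90*1 = 90)
O(123, -47) + I = -1/9 + 90 = 809/9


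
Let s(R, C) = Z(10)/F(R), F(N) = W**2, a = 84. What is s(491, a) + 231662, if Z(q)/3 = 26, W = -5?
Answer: 5791628/25 ≈ 2.3167e+5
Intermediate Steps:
Z(q) = 78 (Z(q) = 3*26 = 78)
F(N) = 25 (F(N) = (-5)**2 = 25)
s(R, C) = 78/25
s(491, a) + 231662 = 78/25 + 231662 = 5791628/25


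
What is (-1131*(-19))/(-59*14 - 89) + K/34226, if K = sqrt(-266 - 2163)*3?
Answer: -7163/305 + 3*I*sqrt(2429)/34226 ≈ -23.485 + 0.00432*I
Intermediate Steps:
K = 3*I*sqrt(2429) (K = sqrt(-2429)*3 = (I*sqrt(2429))*3 = 3*I*sqrt(2429) ≈ 147.85*I)
(-1131*(-19))/(-59*14 - 89) + K/34226 = (-1131*(-19))/(-59*14 - 89) + (3*I*sqrt(2429))/34226 = 21489/(-826 - 89) + (3*I*sqrt(2429))*(1/34226) = 21489/(-915) + 3*I*sqrt(2429)/34226 = 21489*(-1/915) + 3*I*sqrt(2429)/34226 = -7163/305 + 3*I*sqrt(2429)/34226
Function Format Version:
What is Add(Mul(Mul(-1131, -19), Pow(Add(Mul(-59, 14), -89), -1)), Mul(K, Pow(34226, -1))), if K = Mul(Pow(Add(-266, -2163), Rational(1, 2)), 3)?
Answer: Add(Rational(-7163, 305), Mul(Rational(3, 34226), I, Pow(2429, Rational(1, 2)))) ≈ Add(-23.485, Mul(0.0043200, I))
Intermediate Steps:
K = Mul(3, I, Pow(2429, Rational(1, 2))) (K = Mul(Pow(-2429, Rational(1, 2)), 3) = Mul(Mul(I, Pow(2429, Rational(1, 2))), 3) = Mul(3, I, Pow(2429, Rational(1, 2))) ≈ Mul(147.85, I))
Add(Mul(Mul(-1131, -19), Pow(Add(Mul(-59, 14), -89), -1)), Mul(K, Pow(34226, -1))) = Add(Mul(Mul(-1131, -19), Pow(Add(Mul(-59, 14), -89), -1)), Mul(Mul(3, I, Pow(2429, Rational(1, 2))), Pow(34226, -1))) = Add(Mul(21489, Pow(Add(-826, -89), -1)), Mul(Mul(3, I, Pow(2429, Rational(1, 2))), Rational(1, 34226))) = Add(Mul(21489, Pow(-915, -1)), Mul(Rational(3, 34226), I, Pow(2429, Rational(1, 2)))) = Add(Mul(21489, Rational(-1, 915)), Mul(Rational(3, 34226), I, Pow(2429, Rational(1, 2)))) = Add(Rational(-7163, 305), Mul(Rational(3, 34226), I, Pow(2429, Rational(1, 2))))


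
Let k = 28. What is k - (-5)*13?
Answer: 93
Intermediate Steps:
k - (-5)*13 = 28 - (-5)*13 = 28 - 5*(-13) = 28 + 65 = 93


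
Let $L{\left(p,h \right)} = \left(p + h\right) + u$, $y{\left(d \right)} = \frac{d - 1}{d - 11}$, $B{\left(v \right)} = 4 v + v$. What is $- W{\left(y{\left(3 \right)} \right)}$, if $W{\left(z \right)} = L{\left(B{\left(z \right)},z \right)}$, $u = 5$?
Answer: $- \frac{7}{2} \approx -3.5$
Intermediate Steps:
$B{\left(v \right)} = 5 v$
$y{\left(d \right)} = \frac{-1 + d}{-11 + d}$
$L{\left(p,h \right)} = 5 + h + p$ ($L{\left(p,h \right)} = \left(p + h\right) + 5 = \left(h + p\right) + 5 = 5 + h + p$)
$W{\left(z \right)} = 5 + 6 z$ ($W{\left(z \right)} = 5 + z + 5 z = 5 + 6 z$)
$- W{\left(y{\left(3 \right)} \right)} = - (5 + 6 \frac{-1 + 3}{-11 + 3}) = - (5 + 6 \frac{1}{-8} \cdot 2) = - (5 + 6 \left(\left(- \frac{1}{8}\right) 2\right)) = - (5 + 6 \left(- \frac{1}{4}\right)) = - (5 - \frac{3}{2}) = \left(-1\right) \frac{7}{2} = - \frac{7}{2}$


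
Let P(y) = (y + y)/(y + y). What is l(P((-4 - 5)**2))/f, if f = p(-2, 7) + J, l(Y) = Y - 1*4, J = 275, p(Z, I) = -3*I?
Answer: -3/254 ≈ -0.011811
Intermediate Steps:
P(y) = 1 (P(y) = (2*y)/((2*y)) = (2*y)*(1/(2*y)) = 1)
l(Y) = -4 + Y (l(Y) = Y - 4 = -4 + Y)
f = 254 (f = -3*7 + 275 = -21 + 275 = 254)
l(P((-4 - 5)**2))/f = (-4 + 1)/254 = -3*1/254 = -3/254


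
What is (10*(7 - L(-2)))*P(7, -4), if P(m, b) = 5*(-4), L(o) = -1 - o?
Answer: -1200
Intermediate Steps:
P(m, b) = -20
(10*(7 - L(-2)))*P(7, -4) = (10*(7 - (-1 - 1*(-2))))*(-20) = (10*(7 - (-1 + 2)))*(-20) = (10*(7 - 1*1))*(-20) = (10*(7 - 1))*(-20) = (10*6)*(-20) = 60*(-20) = -1200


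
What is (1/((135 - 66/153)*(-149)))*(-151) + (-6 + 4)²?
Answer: 4098049/1022587 ≈ 4.0075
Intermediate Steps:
(1/((135 - 66/153)*(-149)))*(-151) + (-6 + 4)² = (-1/149/(135 - 66*1/153))*(-151) + (-2)² = (-1/149/(135 - 22/51))*(-151) + 4 = (-1/149/(6863/51))*(-151) + 4 = ((51/6863)*(-1/149))*(-151) + 4 = -51/1022587*(-151) + 4 = 7701/1022587 + 4 = 4098049/1022587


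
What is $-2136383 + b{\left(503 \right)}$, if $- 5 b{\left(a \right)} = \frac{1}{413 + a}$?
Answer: $- \frac{9784634141}{4580} \approx -2.1364 \cdot 10^{6}$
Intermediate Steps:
$b{\left(a \right)} = - \frac{1}{5 \left(413 + a\right)}$
$-2136383 + b{\left(503 \right)} = -2136383 - \frac{1}{2065 + 5 \cdot 503} = -2136383 - \frac{1}{2065 + 2515} = -2136383 - \frac{1}{4580} = - \frac{9784634141}{4580}$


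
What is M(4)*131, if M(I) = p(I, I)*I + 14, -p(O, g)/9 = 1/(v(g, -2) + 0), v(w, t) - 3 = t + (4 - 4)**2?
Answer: -2882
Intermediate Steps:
v(w, t) = 3 + t (v(w, t) = 3 + (t + (4 - 4)**2) = 3 + (t + 0**2) = 3 + (t + 0) = 3 + t)
p(O, g) = -9 (p(O, g) = -9/((3 - 2) + 0) = -9/(1 + 0) = -9/1 = -9*1 = -9)
M(I) = 14 - 9*I (M(I) = -9*I + 14 = 14 - 9*I)
M(4)*131 = (14 - 9*4)*131 = (14 - 36)*131 = -22*131 = -2882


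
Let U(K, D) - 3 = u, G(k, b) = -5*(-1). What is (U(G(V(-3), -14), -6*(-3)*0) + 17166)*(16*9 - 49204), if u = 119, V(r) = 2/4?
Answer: -848149280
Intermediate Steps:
V(r) = ½ (V(r) = 2*(¼) = ½)
G(k, b) = 5
U(K, D) = 122 (U(K, D) = 3 + 119 = 122)
(U(G(V(-3), -14), -6*(-3)*0) + 17166)*(16*9 - 49204) = (122 + 17166)*(16*9 - 49204) = 17288*(144 - 49204) = 17288*(-49060) = -848149280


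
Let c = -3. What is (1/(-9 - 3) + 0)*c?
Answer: ¼ ≈ 0.25000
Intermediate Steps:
(1/(-9 - 3) + 0)*c = (1/(-9 - 3) + 0)*(-3) = (1/(-12) + 0)*(-3) = (-1/12 + 0)*(-3) = -1/12*(-3) = ¼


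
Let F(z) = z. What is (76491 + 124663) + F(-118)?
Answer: 201036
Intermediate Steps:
(76491 + 124663) + F(-118) = (76491 + 124663) - 118 = 201154 - 118 = 201036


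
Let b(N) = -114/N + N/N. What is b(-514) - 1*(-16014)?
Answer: 4115912/257 ≈ 16015.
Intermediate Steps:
b(N) = 1 - 114/N (b(N) = -114/N + 1 = 1 - 114/N)
b(-514) - 1*(-16014) = (-114 - 514)/(-514) - 1*(-16014) = -1/514*(-628) + 16014 = 314/257 + 16014 = 4115912/257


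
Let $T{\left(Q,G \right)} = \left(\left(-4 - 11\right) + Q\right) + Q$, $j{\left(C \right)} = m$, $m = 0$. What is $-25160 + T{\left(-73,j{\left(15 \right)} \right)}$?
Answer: $-25321$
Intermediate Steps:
$j{\left(C \right)} = 0$
$T{\left(Q,G \right)} = -15 + 2 Q$ ($T{\left(Q,G \right)} = \left(-15 + Q\right) + Q = -15 + 2 Q$)
$-25160 + T{\left(-73,j{\left(15 \right)} \right)} = -25160 + \left(-15 + 2 \left(-73\right)\right) = -25160 - 161 = -25321$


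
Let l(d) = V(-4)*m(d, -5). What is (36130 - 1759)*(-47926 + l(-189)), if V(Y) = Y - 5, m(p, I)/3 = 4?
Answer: -1650976614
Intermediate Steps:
m(p, I) = 12 (m(p, I) = 3*4 = 12)
V(Y) = -5 + Y
l(d) = -108 (l(d) = (-5 - 4)*12 = -9*12 = -108)
(36130 - 1759)*(-47926 + l(-189)) = (36130 - 1759)*(-47926 - 108) = 34371*(-48034) = -1650976614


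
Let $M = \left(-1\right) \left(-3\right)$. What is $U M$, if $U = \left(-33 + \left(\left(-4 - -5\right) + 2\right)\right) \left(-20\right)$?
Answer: $1800$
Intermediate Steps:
$M = 3$
$U = 600$ ($U = \left(-33 + \left(\left(-4 + \left(-1 + 6\right)\right) + 2\right)\right) \left(-20\right) = \left(-33 + \left(\left(-4 + 5\right) + 2\right)\right) \left(-20\right) = \left(-33 + \left(1 + 2\right)\right) \left(-20\right) = \left(-33 + 3\right) \left(-20\right) = \left(-30\right) \left(-20\right) = 600$)
$U M = 600 \cdot 3 = 1800$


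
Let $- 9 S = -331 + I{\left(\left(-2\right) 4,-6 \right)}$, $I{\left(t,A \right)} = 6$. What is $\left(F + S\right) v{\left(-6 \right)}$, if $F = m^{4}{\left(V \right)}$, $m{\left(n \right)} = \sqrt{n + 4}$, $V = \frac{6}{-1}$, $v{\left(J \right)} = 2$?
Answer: $\frac{722}{9} \approx 80.222$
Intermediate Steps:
$V = -6$ ($V = 6 \left(-1\right) = -6$)
$m{\left(n \right)} = \sqrt{4 + n}$
$F = 4$ ($F = \left(\sqrt{4 - 6}\right)^{4} = \left(\sqrt{-2}\right)^{4} = \left(i \sqrt{2}\right)^{4} = 4$)
$S = \frac{325}{9}$ ($S = - \frac{-331 + 6}{9} = \left(- \frac{1}{9}\right) \left(-325\right) = \frac{325}{9} \approx 36.111$)
$\left(F + S\right) v{\left(-6 \right)} = \left(4 + \frac{325}{9}\right) 2 = \frac{361}{9} \cdot 2 = \frac{722}{9}$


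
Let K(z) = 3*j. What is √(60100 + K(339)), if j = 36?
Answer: 4*√3763 ≈ 245.37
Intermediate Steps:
K(z) = 108 (K(z) = 3*36 = 108)
√(60100 + K(339)) = √(60100 + 108) = √60208 = 4*√3763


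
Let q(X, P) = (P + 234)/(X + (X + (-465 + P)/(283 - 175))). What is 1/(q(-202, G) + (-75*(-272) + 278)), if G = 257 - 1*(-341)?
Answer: 43499/899382466 ≈ 4.8365e-5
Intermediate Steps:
G = 598 (G = 257 + 341 = 598)
q(X, P) = (234 + P)/(-155/36 + 2*X + P/108) (q(X, P) = (234 + P)/(X + (X + (-465 + P)/108)) = (234 + P)/(X + (X + (-465 + P)*(1/108))) = (234 + P)/(X + (X + (-155/36 + P/108))) = (234 + P)/(X + (-155/36 + X + P/108)) = (234 + P)/(-155/36 + 2*X + P/108))
1/(q(-202, G) + (-75*(-272) + 278)) = 1/(108*(234 + 598)/(-465 + 598 + 216*(-202)) + (-75*(-272) + 278)) = 1/(108*832/(-465 + 598 - 43632) + (20400 + 278)) = 1/(108*832/(-43499) + 20678) = 1/(108*(-1/43499)*832 + 20678) = 1/(-89856/43499 + 20678) = 1/(899382466/43499) = 43499/899382466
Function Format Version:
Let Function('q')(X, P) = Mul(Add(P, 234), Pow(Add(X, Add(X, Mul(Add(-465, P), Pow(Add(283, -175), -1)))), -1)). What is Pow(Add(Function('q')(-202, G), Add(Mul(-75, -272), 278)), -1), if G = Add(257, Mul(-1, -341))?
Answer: Rational(43499, 899382466) ≈ 4.8365e-5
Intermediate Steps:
G = 598 (G = Add(257, 341) = 598)
Function('q')(X, P) = Mul(Pow(Add(Rational(-155, 36), Mul(2, X), Mul(Rational(1, 108), P)), -1), Add(234, P)) (Function('q')(X, P) = Mul(Add(234, P), Pow(Add(X, Add(X, Mul(Add(-465, P), Pow(108, -1)))), -1)) = Mul(Add(234, P), Pow(Add(X, Add(X, Mul(Add(-465, P), Rational(1, 108)))), -1)) = Mul(Add(234, P), Pow(Add(X, Add(X, Add(Rational(-155, 36), Mul(Rational(1, 108), P)))), -1)) = Mul(Add(234, P), Pow(Add(X, Add(Rational(-155, 36), X, Mul(Rational(1, 108), P))), -1)) = Mul(Add(234, P), Pow(Add(Rational(-155, 36), Mul(2, X), Mul(Rational(1, 108), P)), -1)) = Mul(Pow(Add(Rational(-155, 36), Mul(2, X), Mul(Rational(1, 108), P)), -1), Add(234, P)))
Pow(Add(Function('q')(-202, G), Add(Mul(-75, -272), 278)), -1) = Pow(Add(Mul(108, Pow(Add(-465, 598, Mul(216, -202)), -1), Add(234, 598)), Add(Mul(-75, -272), 278)), -1) = Pow(Add(Mul(108, Pow(Add(-465, 598, -43632), -1), 832), Add(20400, 278)), -1) = Pow(Add(Mul(108, Pow(-43499, -1), 832), 20678), -1) = Pow(Add(Mul(108, Rational(-1, 43499), 832), 20678), -1) = Pow(Add(Rational(-89856, 43499), 20678), -1) = Pow(Rational(899382466, 43499), -1) = Rational(43499, 899382466)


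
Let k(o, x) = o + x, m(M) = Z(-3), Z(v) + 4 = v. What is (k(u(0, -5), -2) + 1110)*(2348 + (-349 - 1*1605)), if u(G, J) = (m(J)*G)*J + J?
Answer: 434582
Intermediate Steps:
Z(v) = -4 + v
m(M) = -7 (m(M) = -4 - 3 = -7)
u(G, J) = J - 7*G*J (u(G, J) = (-7*G)*J + J = -7*G*J + J = J - 7*G*J)
(k(u(0, -5), -2) + 1110)*(2348 + (-349 - 1*1605)) = ((-5*(1 - 7*0) - 2) + 1110)*(2348 + (-349 - 1*1605)) = ((-5*(1 + 0) - 2) + 1110)*(2348 + (-349 - 1605)) = ((-5*1 - 2) + 1110)*(2348 - 1954) = ((-5 - 2) + 1110)*394 = (-7 + 1110)*394 = 1103*394 = 434582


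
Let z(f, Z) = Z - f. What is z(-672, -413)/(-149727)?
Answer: -259/149727 ≈ -0.0017298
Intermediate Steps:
z(-672, -413)/(-149727) = (-413 - 1*(-672))/(-149727) = (-413 + 672)*(-1/149727) = 259*(-1/149727) = -259/149727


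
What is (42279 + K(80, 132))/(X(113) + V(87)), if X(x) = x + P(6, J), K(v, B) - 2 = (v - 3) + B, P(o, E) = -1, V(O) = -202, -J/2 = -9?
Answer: -4249/9 ≈ -472.11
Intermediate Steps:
J = 18 (J = -2*(-9) = 18)
K(v, B) = -1 + B + v (K(v, B) = 2 + ((v - 3) + B) = 2 + ((-3 + v) + B) = 2 + (-3 + B + v) = -1 + B + v)
X(x) = -1 + x (X(x) = x - 1 = -1 + x)
(42279 + K(80, 132))/(X(113) + V(87)) = (42279 + (-1 + 132 + 80))/((-1 + 113) - 202) = (42279 + 211)/(112 - 202) = 42490/(-90) = 42490*(-1/90) = -4249/9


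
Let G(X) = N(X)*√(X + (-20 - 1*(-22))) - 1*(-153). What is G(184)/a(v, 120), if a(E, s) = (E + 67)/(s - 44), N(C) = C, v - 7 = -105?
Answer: -11628/31 - 13984*√186/31 ≈ -6527.2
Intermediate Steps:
v = -98 (v = 7 - 105 = -98)
a(E, s) = (67 + E)/(-44 + s)
G(X) = 153 + X*√(2 + X) (G(X) = X*√(X + (-20 - 1*(-22))) - 1*(-153) = X*√(X + (-20 + 22)) + 153 = X*√(X + 2) + 153 = X*√(2 + X) + 153 = 153 + X*√(2 + X))
G(184)/a(v, 120) = (153 + 184*√(2 + 184))/(((67 - 98)/(-44 + 120))) = (153 + 184*√186)/((-31/76)) = (153 + 184*√186)/(((1/76)*(-31))) = (153 + 184*√186)/(-31/76) = (153 + 184*√186)*(-76/31) = -11628/31 - 13984*√186/31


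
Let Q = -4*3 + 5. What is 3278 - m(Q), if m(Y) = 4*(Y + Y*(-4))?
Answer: 3194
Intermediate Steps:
Q = -7 (Q = -12 + 5 = -7)
m(Y) = -12*Y (m(Y) = 4*(Y - 4*Y) = 4*(-3*Y) = -12*Y)
3278 - m(Q) = 3278 - (-12)*(-7) = 3278 - 1*84 = 3278 - 84 = 3194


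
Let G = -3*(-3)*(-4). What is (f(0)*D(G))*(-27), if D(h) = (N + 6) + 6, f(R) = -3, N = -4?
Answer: 648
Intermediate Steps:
G = -36 (G = 9*(-4) = -36)
D(h) = 8 (D(h) = (-4 + 6) + 6 = 2 + 6 = 8)
(f(0)*D(G))*(-27) = -3*8*(-27) = -24*(-27) = 648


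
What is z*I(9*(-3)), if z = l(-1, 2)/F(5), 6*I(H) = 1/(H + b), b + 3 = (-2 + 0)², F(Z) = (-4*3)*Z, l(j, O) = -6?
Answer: -1/1560 ≈ -0.00064103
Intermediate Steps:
F(Z) = -12*Z
b = 1 (b = -3 + (-2 + 0)² = -3 + (-2)² = -3 + 4 = 1)
I(H) = 1/(6*(1 + H)) (I(H) = 1/(6*(H + 1)) = 1/(6*(1 + H)))
z = ⅒ (z = -6/((-12*5)) = -6/(-60) = -6*(-1/60) = ⅒ ≈ 0.10000)
z*I(9*(-3)) = (1/(6*(1 + 9*(-3))))/10 = (1/(6*(1 - 27)))/10 = ((⅙)/(-26))/10 = ((⅙)*(-1/26))/10 = (⅒)*(-1/156) = -1/1560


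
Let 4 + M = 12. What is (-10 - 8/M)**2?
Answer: 121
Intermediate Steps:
M = 8 (M = -4 + 12 = 8)
(-10 - 8/M)**2 = (-10 - 8/8)**2 = (-10 - 8*1/8)**2 = (-10 - 1)**2 = (-11)**2 = 121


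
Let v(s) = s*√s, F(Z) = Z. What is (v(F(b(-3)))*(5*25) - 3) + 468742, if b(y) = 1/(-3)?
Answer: 468739 - 125*I*√3/9 ≈ 4.6874e+5 - 24.056*I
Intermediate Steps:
b(y) = -⅓
v(s) = s^(3/2)
(v(F(b(-3)))*(5*25) - 3) + 468742 = ((-⅓)^(3/2)*(5*25) - 3) + 468742 = (-I*√3/9*125 - 3) + 468742 = (-125*I*√3/9 - 3) + 468742 = (-3 - 125*I*√3/9) + 468742 = 468739 - 125*I*√3/9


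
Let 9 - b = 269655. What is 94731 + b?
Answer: -174915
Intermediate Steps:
b = -269646 (b = 9 - 1*269655 = 9 - 269655 = -269646)
94731 + b = 94731 - 269646 = -174915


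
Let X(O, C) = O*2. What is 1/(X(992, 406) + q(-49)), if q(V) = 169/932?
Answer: 932/1849257 ≈ 0.00050399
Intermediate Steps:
q(V) = 169/932 (q(V) = 169*(1/932) = 169/932)
X(O, C) = 2*O
1/(X(992, 406) + q(-49)) = 1/(2*992 + 169/932) = 1/(1984 + 169/932) = 1/(1849257/932) = 932/1849257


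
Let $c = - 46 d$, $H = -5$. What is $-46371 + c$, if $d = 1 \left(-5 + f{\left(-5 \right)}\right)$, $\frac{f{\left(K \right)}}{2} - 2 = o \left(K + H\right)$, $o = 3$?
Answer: $-43565$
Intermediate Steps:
$f{\left(K \right)} = -26 + 6 K$ ($f{\left(K \right)} = 4 + 2 \cdot 3 \left(K - 5\right) = 4 + 2 \cdot 3 \left(-5 + K\right) = 4 + 2 \left(-15 + 3 K\right) = 4 + \left(-30 + 6 K\right) = -26 + 6 K$)
$d = -61$ ($d = 1 \left(-5 + \left(-26 + 6 \left(-5\right)\right)\right) = 1 \left(-5 - 56\right) = 1 \left(-61\right) = -61$)
$c = 2806$ ($c = \left(-46\right) \left(-61\right) = 2806$)
$-46371 + c = -46371 + 2806 = -43565$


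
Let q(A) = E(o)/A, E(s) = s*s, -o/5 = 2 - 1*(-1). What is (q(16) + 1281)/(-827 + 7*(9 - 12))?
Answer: -20721/13568 ≈ -1.5272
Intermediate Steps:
o = -15 (o = -5*(2 - 1*(-1)) = -5*(2 + 1) = -5*3 = -15)
E(s) = s²
q(A) = 225/A (q(A) = (-15)²/A = 225/A)
(q(16) + 1281)/(-827 + 7*(9 - 12)) = (225/16 + 1281)/(-827 + 7*(9 - 12)) = (225*(1/16) + 1281)/(-827 + 7*(-3)) = (225/16 + 1281)/(-827 - 21) = (20721/16)/(-848) = -1/848*20721/16 = -20721/13568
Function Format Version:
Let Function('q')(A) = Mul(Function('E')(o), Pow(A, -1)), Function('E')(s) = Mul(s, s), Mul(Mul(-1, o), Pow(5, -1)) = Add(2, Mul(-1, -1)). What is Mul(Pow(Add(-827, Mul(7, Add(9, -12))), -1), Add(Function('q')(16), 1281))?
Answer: Rational(-20721, 13568) ≈ -1.5272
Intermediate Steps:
o = -15 (o = Mul(-5, Add(2, Mul(-1, -1))) = Mul(-5, Add(2, 1)) = Mul(-5, 3) = -15)
Function('E')(s) = Pow(s, 2)
Function('q')(A) = Mul(225, Pow(A, -1)) (Function('q')(A) = Mul(Pow(-15, 2), Pow(A, -1)) = Mul(225, Pow(A, -1)))
Mul(Pow(Add(-827, Mul(7, Add(9, -12))), -1), Add(Function('q')(16), 1281)) = Mul(Pow(Add(-827, Mul(7, Add(9, -12))), -1), Add(Mul(225, Pow(16, -1)), 1281)) = Mul(Pow(Add(-827, Mul(7, -3)), -1), Add(Mul(225, Rational(1, 16)), 1281)) = Mul(Pow(Add(-827, -21), -1), Add(Rational(225, 16), 1281)) = Mul(Pow(-848, -1), Rational(20721, 16)) = Mul(Rational(-1, 848), Rational(20721, 16)) = Rational(-20721, 13568)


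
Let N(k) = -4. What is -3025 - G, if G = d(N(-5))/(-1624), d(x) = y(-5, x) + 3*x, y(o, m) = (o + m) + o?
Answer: -2456313/812 ≈ -3025.0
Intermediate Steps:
y(o, m) = m + 2*o (y(o, m) = (m + o) + o = m + 2*o)
d(x) = -10 + 4*x (d(x) = (x + 2*(-5)) + 3*x = (x - 10) + 3*x = (-10 + x) + 3*x = -10 + 4*x)
G = 13/812 (G = (-10 + 4*(-4))/(-1624) = (-10 - 16)*(-1/1624) = -26*(-1/1624) = 13/812 ≈ 0.016010)
-3025 - G = -3025 - 1*13/812 = -3025 - 13/812 = -2456313/812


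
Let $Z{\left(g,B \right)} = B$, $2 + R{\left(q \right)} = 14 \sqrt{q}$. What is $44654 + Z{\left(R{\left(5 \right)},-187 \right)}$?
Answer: $44467$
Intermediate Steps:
$R{\left(q \right)} = -2 + 14 \sqrt{q}$
$44654 + Z{\left(R{\left(5 \right)},-187 \right)} = 44654 - 187 = 44467$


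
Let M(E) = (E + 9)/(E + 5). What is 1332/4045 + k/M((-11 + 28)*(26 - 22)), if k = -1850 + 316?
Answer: -452864626/311465 ≈ -1454.0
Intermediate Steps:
k = -1534
M(E) = (9 + E)/(5 + E)
1332/4045 + k/M((-11 + 28)*(26 - 22)) = 1332/4045 - 1534*(5 + (-11 + 28)*(26 - 22))/(9 + (-11 + 28)*(26 - 22)) = 1332*(1/4045) - 1534*(5 + 17*4)/(9 + 17*4) = 1332/4045 - 1534*(5 + 68)/(9 + 68) = 1332/4045 - 1534/(77/73) = 1332/4045 - 1534/((1/73)*77) = 1332/4045 - 1534/77/73 = 1332/4045 - 1534*73/77 = 1332/4045 - 111982/77 = -452864626/311465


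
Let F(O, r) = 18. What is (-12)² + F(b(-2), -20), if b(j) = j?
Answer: 162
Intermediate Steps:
(-12)² + F(b(-2), -20) = (-12)² + 18 = 144 + 18 = 162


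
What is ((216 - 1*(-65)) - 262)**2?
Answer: 361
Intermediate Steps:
((216 - 1*(-65)) - 262)**2 = ((216 + 65) - 262)**2 = (281 - 262)**2 = 19**2 = 361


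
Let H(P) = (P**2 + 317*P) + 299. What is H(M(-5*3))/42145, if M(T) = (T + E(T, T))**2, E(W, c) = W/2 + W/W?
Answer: 5768117/674320 ≈ 8.5540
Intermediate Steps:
E(W, c) = 1 + W/2 (E(W, c) = W*(1/2) + 1 = W/2 + 1 = 1 + W/2)
M(T) = (1 + 3*T/2)**2 (M(T) = (T + (1 + T/2))**2 = (1 + 3*T/2)**2)
H(P) = 299 + P**2 + 317*P
H(M(-5*3))/42145 = (299 + ((2 + 3*(-5*3))**2/4)**2 + 317*((2 + 3*(-5*3))**2/4))/42145 = (299 + ((2 + 3*(-15))**2/4)**2 + 317*((2 + 3*(-15))**2/4))*(1/42145) = (299 + ((2 - 45)**2/4)**2 + 317*((2 - 45)**2/4))*(1/42145) = (299 + ((1/4)*(-43)**2)**2 + 317*((1/4)*(-43)**2))*(1/42145) = (299 + ((1/4)*1849)**2 + 317*((1/4)*1849))*(1/42145) = (299 + (1849/4)**2 + 317*(1849/4))*(1/42145) = (299 + 3418801/16 + 586133/4)*(1/42145) = (5768117/16)*(1/42145) = 5768117/674320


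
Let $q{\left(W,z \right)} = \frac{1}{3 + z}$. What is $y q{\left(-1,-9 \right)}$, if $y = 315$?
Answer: $- \frac{105}{2} \approx -52.5$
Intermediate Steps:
$y q{\left(-1,-9 \right)} = \frac{315}{3 - 9} = \frac{315}{-6} = 315 \left(- \frac{1}{6}\right) = - \frac{105}{2}$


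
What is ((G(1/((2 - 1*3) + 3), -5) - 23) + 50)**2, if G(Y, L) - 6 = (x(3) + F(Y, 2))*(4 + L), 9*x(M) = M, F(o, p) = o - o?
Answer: 9604/9 ≈ 1067.1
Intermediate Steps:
F(o, p) = 0
x(M) = M/9
G(Y, L) = 22/3 + L/3 (G(Y, L) = 6 + ((1/9)*3 + 0)*(4 + L) = 6 + (1/3 + 0)*(4 + L) = 6 + (4 + L)/3 = 6 + (4/3 + L/3) = 22/3 + L/3)
((G(1/((2 - 1*3) + 3), -5) - 23) + 50)**2 = (((22/3 + (1/3)*(-5)) - 23) + 50)**2 = (((22/3 - 5/3) - 23) + 50)**2 = ((17/3 - 23) + 50)**2 = (-52/3 + 50)**2 = (98/3)**2 = 9604/9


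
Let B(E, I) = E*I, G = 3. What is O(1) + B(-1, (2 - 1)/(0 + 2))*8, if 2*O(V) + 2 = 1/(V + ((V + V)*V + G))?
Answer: -59/12 ≈ -4.9167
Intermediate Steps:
O(V) = -1 + 1/(2*(3 + V + 2*V**2)) (O(V) = -1 + 1/(2*(V + ((V + V)*V + 3))) = -1 + 1/(2*(V + ((2*V)*V + 3))) = -1 + 1/(2*(V + (2*V**2 + 3))) = -1 + 1/(2*(V + (3 + 2*V**2))) = -1 + 1/(2*(3 + V + 2*V**2)))
O(1) + B(-1, (2 - 1)/(0 + 2))*8 = (-5/2 - 1*1 - 2*1**2)/(3 + 1 + 2*1**2) - (2 - 1)/(0 + 2)*8 = (-5/2 - 1 - 2*1)/(3 + 1 + 2*1) - 1/2*8 = (-5/2 - 1 - 2)/(3 + 1 + 2) - 1/2*8 = -11/2/6 - 1*1/2*8 = (1/6)*(-11/2) - 1/2*8 = -11/12 - 4 = -59/12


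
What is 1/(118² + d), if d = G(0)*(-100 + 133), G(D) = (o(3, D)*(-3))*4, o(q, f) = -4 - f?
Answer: 1/15508 ≈ 6.4483e-5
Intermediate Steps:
G(D) = 48 + 12*D (G(D) = ((-4 - D)*(-3))*4 = (12 + 3*D)*4 = 48 + 12*D)
d = 1584 (d = (48 + 12*0)*(-100 + 133) = (48 + 0)*33 = 48*33 = 1584)
1/(118² + d) = 1/(118² + 1584) = 1/(13924 + 1584) = 1/15508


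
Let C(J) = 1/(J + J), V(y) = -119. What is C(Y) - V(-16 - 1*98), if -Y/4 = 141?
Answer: 134231/1128 ≈ 119.00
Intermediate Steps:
Y = -564 (Y = -4*141 = -564)
C(J) = 1/(2*J)
C(Y) - V(-16 - 1*98) = (½)/(-564) - 1*(-119) = (½)*(-1/564) + 119 = -1/1128 + 119 = 134231/1128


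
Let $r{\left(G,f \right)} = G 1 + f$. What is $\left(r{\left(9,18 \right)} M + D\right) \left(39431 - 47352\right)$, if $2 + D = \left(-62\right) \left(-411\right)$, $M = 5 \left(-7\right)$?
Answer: $-194341735$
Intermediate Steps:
$M = -35$
$r{\left(G,f \right)} = G + f$
$D = 25480$ ($D = -2 - -25482 = -2 + 25482 = 25480$)
$\left(r{\left(9,18 \right)} M + D\right) \left(39431 - 47352\right) = \left(\left(9 + 18\right) \left(-35\right) + 25480\right) \left(39431 - 47352\right) = \left(27 \left(-35\right) + 25480\right) \left(-7921\right) = \left(-945 + 25480\right) \left(-7921\right) = 24535 \left(-7921\right) = -194341735$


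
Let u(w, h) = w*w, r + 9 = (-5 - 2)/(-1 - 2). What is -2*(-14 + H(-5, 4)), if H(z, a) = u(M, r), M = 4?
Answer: -4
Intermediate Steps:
r = -20/3 (r = -9 + (-5 - 2)/(-1 - 2) = -9 - 7/(-3) = -9 - 7*(-⅓) = -9 + 7/3 = -20/3 ≈ -6.6667)
u(w, h) = w²
H(z, a) = 16 (H(z, a) = 4² = 16)
-2*(-14 + H(-5, 4)) = -2*(-14 + 16) = -2*2 = -4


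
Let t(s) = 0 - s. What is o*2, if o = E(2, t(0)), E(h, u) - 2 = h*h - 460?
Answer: -908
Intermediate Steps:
t(s) = -s
E(h, u) = -458 + h**2 (E(h, u) = 2 + (h*h - 460) = 2 + (h**2 - 460) = 2 + (-460 + h**2) = -458 + h**2)
o = -454 (o = -458 + 2**2 = -458 + 4 = -454)
o*2 = -454*2 = -908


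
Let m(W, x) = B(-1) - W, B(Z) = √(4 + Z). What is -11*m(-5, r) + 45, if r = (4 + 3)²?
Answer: -10 - 11*√3 ≈ -29.053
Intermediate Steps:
r = 49 (r = 7² = 49)
m(W, x) = √3 - W (m(W, x) = √(4 - 1) - W = √3 - W)
-11*m(-5, r) + 45 = -11*(√3 - 1*(-5)) + 45 = -11*(√3 + 5) + 45 = -11*(5 + √3) + 45 = (-55 - 11*√3) + 45 = -10 - 11*√3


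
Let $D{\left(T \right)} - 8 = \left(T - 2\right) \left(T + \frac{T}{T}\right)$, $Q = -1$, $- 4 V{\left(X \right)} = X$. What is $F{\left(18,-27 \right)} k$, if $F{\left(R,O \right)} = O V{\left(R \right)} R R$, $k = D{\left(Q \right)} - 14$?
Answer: $-236196$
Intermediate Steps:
$V{\left(X \right)} = - \frac{X}{4}$
$D{\left(T \right)} = 8 + \left(1 + T\right) \left(-2 + T\right)$ ($D{\left(T \right)} = 8 + \left(T - 2\right) \left(T + \frac{T}{T}\right) = 8 + \left(-2 + T\right) \left(T + 1\right) = 8 + \left(-2 + T\right) \left(1 + T\right) = 8 + \left(1 + T\right) \left(-2 + T\right)$)
$k = -6$ ($k = \left(6 + \left(-1\right)^{2} - -1\right) - 14 = \left(6 + 1 + 1\right) - 14 = 8 - 14 = -6$)
$F{\left(R,O \right)} = - \frac{O R^{3}}{4}$ ($F{\left(R,O \right)} = O - \frac{R}{4} R R = O \left(- \frac{R^{2}}{4}\right) R = - \frac{O R^{2}}{4} R = - \frac{O R^{3}}{4}$)
$F{\left(18,-27 \right)} k = \left(- \frac{1}{4}\right) \left(-27\right) 18^{3} \left(-6\right) = \left(- \frac{1}{4}\right) \left(-27\right) 5832 \left(-6\right) = 39366 \left(-6\right) = -236196$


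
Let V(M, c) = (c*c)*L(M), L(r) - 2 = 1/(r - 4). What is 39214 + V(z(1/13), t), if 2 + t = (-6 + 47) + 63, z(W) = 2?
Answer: 54820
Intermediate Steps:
t = 102 (t = -2 + ((-6 + 47) + 63) = -2 + (41 + 63) = -2 + 104 = 102)
L(r) = 2 + 1/(-4 + r) (L(r) = 2 + 1/(r - 4) = 2 + 1/(-4 + r))
V(M, c) = c²*(-7 + 2*M)/(-4 + M) (V(M, c) = (c*c)*((-7 + 2*M)/(-4 + M)) = c²*((-7 + 2*M)/(-4 + M)) = c²*(-7 + 2*M)/(-4 + M))
39214 + V(z(1/13), t) = 39214 + 102²*(-7 + 2*2)/(-4 + 2) = 39214 + 10404*(-7 + 4)/(-2) = 39214 + 10404*(-½)*(-3) = 39214 + 15606 = 54820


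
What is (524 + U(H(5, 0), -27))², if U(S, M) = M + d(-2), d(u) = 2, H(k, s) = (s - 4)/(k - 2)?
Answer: 249001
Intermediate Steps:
H(k, s) = (-4 + s)/(-2 + k)
U(S, M) = 2 + M (U(S, M) = M + 2 = 2 + M)
(524 + U(H(5, 0), -27))² = (524 + (2 - 27))² = (524 - 25)² = 499² = 249001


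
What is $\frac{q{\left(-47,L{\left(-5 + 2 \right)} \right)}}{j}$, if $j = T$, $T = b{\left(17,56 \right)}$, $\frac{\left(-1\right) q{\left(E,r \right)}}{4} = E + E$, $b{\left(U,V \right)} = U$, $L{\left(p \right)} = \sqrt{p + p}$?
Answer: $\frac{376}{17} \approx 22.118$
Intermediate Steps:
$L{\left(p \right)} = \sqrt{2} \sqrt{p}$ ($L{\left(p \right)} = \sqrt{2 p} = \sqrt{2} \sqrt{p}$)
$q{\left(E,r \right)} = - 8 E$ ($q{\left(E,r \right)} = - 4 \left(E + E\right) = - 4 \cdot 2 E = - 8 E$)
$T = 17$
$j = 17$
$\frac{q{\left(-47,L{\left(-5 + 2 \right)} \right)}}{j} = \frac{\left(-8\right) \left(-47\right)}{17} = 376 \cdot \frac{1}{17} = \frac{376}{17}$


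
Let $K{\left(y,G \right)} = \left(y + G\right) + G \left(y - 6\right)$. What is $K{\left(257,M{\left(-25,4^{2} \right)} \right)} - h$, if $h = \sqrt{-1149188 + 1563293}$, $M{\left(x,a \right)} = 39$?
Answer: $10085 - \sqrt{414105} \approx 9441.5$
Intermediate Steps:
$h = \sqrt{414105} \approx 643.51$
$K{\left(y,G \right)} = G + y + G \left(-6 + y\right)$ ($K{\left(y,G \right)} = \left(G + y\right) + G \left(-6 + y\right) = G + y + G \left(-6 + y\right)$)
$K{\left(257,M{\left(-25,4^{2} \right)} \right)} - h = \left(257 - 195 + 39 \cdot 257\right) - \sqrt{414105} = \left(257 - 195 + 10023\right) - \sqrt{414105} = 10085 - \sqrt{414105}$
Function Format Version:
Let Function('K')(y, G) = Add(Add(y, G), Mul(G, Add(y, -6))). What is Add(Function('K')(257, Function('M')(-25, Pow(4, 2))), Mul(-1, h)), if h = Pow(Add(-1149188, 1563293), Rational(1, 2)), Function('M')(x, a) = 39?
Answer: Add(10085, Mul(-1, Pow(414105, Rational(1, 2)))) ≈ 9441.5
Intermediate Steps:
h = Pow(414105, Rational(1, 2)) ≈ 643.51
Function('K')(y, G) = Add(G, y, Mul(G, Add(-6, y))) (Function('K')(y, G) = Add(Add(G, y), Mul(G, Add(-6, y))) = Add(G, y, Mul(G, Add(-6, y))))
Add(Function('K')(257, Function('M')(-25, Pow(4, 2))), Mul(-1, h)) = Add(Add(257, Mul(-5, 39), Mul(39, 257)), Mul(-1, Pow(414105, Rational(1, 2)))) = Add(Add(257, -195, 10023), Mul(-1, Pow(414105, Rational(1, 2)))) = Add(10085, Mul(-1, Pow(414105, Rational(1, 2))))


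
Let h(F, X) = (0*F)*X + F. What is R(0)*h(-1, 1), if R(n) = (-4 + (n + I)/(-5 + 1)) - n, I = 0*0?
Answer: 4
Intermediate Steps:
I = 0
R(n) = -4 - 5*n/4 (R(n) = (-4 + (n + 0)/(-5 + 1)) - n = (-4 + n/(-4)) - n = (-4 + n*(-¼)) - n = (-4 - n/4) - n = -4 - 5*n/4)
h(F, X) = F (h(F, X) = 0*X + F = 0 + F = F)
R(0)*h(-1, 1) = (-4 - 5/4*0)*(-1) = (-4 + 0)*(-1) = -4*(-1) = 4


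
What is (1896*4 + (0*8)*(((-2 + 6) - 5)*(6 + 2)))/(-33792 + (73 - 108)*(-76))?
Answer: -1896/7783 ≈ -0.24361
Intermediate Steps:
(1896*4 + (0*8)*(((-2 + 6) - 5)*(6 + 2)))/(-33792 + (73 - 108)*(-76)) = (7584 + 0*((4 - 5)*8))/(-33792 - 35*(-76)) = (7584 + 0*(-1*8))/(-33792 + 2660) = (7584 + 0*(-8))/(-31132) = (7584 + 0)*(-1/31132) = 7584*(-1/31132) = -1896/7783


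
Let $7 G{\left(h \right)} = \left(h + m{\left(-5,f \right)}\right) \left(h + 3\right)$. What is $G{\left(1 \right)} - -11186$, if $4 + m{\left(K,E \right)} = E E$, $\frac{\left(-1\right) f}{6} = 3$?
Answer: $\frac{79586}{7} \approx 11369.0$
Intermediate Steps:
$f = -18$ ($f = \left(-6\right) 3 = -18$)
$m{\left(K,E \right)} = -4 + E^{2}$ ($m{\left(K,E \right)} = -4 + E E = -4 + E^{2}$)
$G{\left(h \right)} = \frac{\left(3 + h\right) \left(320 + h\right)}{7}$ ($G{\left(h \right)} = \frac{\left(h - \left(4 - \left(-18\right)^{2}\right)\right) \left(h + 3\right)}{7} = \frac{\left(h + \left(-4 + 324\right)\right) \left(3 + h\right)}{7} = \frac{\left(h + 320\right) \left(3 + h\right)}{7} = \frac{\left(320 + h\right) \left(3 + h\right)}{7} = \frac{\left(3 + h\right) \left(320 + h\right)}{7}$)
$G{\left(1 \right)} - -11186 = \left(\frac{960}{7} + \frac{1^{2}}{7} + \frac{323}{7} \cdot 1\right) - -11186 = \left(\frac{960}{7} + \frac{1}{7} \cdot 1 + \frac{323}{7}\right) + 11186 = \left(\frac{960}{7} + \frac{1}{7} + \frac{323}{7}\right) + 11186 = \frac{1284}{7} + 11186 = \frac{79586}{7}$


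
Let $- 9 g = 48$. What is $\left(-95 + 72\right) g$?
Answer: $\frac{368}{3} \approx 122.67$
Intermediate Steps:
$g = - \frac{16}{3}$ ($g = \left(- \frac{1}{9}\right) 48 = - \frac{16}{3} \approx -5.3333$)
$\left(-95 + 72\right) g = \left(-95 + 72\right) \left(- \frac{16}{3}\right) = \left(-23\right) \left(- \frac{16}{3}\right) = \frac{368}{3}$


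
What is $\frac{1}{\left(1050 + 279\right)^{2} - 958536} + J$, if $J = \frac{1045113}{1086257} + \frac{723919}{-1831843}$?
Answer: $\frac{911190842678327231}{1607213637150920955} \approx 0.56694$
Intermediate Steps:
$J = \frac{1128120852076}{1989852281651}$ ($J = 1045113 \cdot \frac{1}{1086257} + 723919 \left(- \frac{1}{1831843}\right) = \frac{1045113}{1086257} - \frac{723919}{1831843} = \frac{1128120852076}{1989852281651} \approx 0.56694$)
$\frac{1}{\left(1050 + 279\right)^{2} - 958536} + J = \frac{1}{\left(1050 + 279\right)^{2} - 958536} + \frac{1128120852076}{1989852281651} = \frac{1}{1329^{2} - 958536} + \frac{1128120852076}{1989852281651} = \frac{1}{1766241 - 958536} + \frac{1128120852076}{1989852281651} = \frac{1}{807705} + \frac{1128120852076}{1989852281651} = \frac{911190842678327231}{1607213637150920955}$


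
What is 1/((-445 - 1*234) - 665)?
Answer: -1/1344 ≈ -0.00074405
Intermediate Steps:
1/((-445 - 1*234) - 665) = 1/((-445 - 234) - 665) = 1/(-679 - 665) = 1/(-1344) = -1/1344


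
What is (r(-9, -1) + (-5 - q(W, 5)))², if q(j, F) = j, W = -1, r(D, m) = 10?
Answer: 36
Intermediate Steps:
(r(-9, -1) + (-5 - q(W, 5)))² = (10 + (-5 - 1*(-1)))² = (10 + (-5 + 1))² = (10 - 4)² = 6² = 36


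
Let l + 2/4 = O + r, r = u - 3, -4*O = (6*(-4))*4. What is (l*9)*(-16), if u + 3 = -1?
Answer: -2376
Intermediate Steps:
u = -4 (u = -3 - 1 = -4)
O = 24 (O = -6*(-4)*4/4 = -(-6)*4 = -¼*(-96) = 24)
r = -7 (r = -4 - 3 = -7)
l = 33/2 (l = -½ + (24 - 7) = -½ + 17 = 33/2 ≈ 16.500)
(l*9)*(-16) = ((33/2)*9)*(-16) = (297/2)*(-16) = -2376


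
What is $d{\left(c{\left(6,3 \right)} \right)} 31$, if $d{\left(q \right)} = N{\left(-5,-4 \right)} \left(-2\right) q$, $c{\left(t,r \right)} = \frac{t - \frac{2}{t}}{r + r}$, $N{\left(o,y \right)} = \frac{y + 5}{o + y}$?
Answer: $\frac{527}{81} \approx 6.5062$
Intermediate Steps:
$N{\left(o,y \right)} = \frac{5 + y}{o + y}$
$c{\left(t,r \right)} = \frac{t - \frac{2}{t}}{2 r}$
$d{\left(q \right)} = \frac{2 q}{9}$ ($d{\left(q \right)} = \frac{5 - 4}{-5 - 4} \left(-2\right) q = \frac{1}{-9} \cdot 1 \left(-2\right) q = \left(- \frac{1}{9}\right) 1 \left(-2\right) q = \left(- \frac{1}{9}\right) \left(-2\right) q = \frac{2 q}{9}$)
$d{\left(c{\left(6,3 \right)} \right)} 31 = \frac{2 \frac{-2 + 6^{2}}{2 \cdot 3 \cdot 6}}{9} \cdot 31 = \frac{2 \cdot \frac{1}{2} \cdot \frac{1}{3} \cdot \frac{1}{6} \left(-2 + 36\right)}{9} \cdot 31 = \frac{2 \cdot \frac{1}{2} \cdot \frac{1}{3} \cdot \frac{1}{6} \cdot 34}{9} \cdot 31 = \frac{2}{9} \cdot \frac{17}{18} \cdot 31 = \frac{17}{81} \cdot 31 = \frac{527}{81}$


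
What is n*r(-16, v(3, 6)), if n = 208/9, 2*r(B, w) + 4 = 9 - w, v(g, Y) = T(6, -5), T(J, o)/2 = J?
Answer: -728/9 ≈ -80.889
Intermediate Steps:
T(J, o) = 2*J
v(g, Y) = 12 (v(g, Y) = 2*6 = 12)
r(B, w) = 5/2 - w/2 (r(B, w) = -2 + (9 - w)/2 = -2 + (9/2 - w/2) = 5/2 - w/2)
n = 208/9 (n = 208*(⅑) = 208/9 ≈ 23.111)
n*r(-16, v(3, 6)) = 208*(5/2 - ½*12)/9 = 208*(5/2 - 6)/9 = (208/9)*(-7/2) = -728/9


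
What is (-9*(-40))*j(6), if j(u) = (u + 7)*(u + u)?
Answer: 56160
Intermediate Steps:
j(u) = 2*u*(7 + u) (j(u) = (7 + u)*(2*u) = 2*u*(7 + u))
(-9*(-40))*j(6) = (-9*(-40))*(2*6*(7 + 6)) = 360*(2*6*13) = 360*156 = 56160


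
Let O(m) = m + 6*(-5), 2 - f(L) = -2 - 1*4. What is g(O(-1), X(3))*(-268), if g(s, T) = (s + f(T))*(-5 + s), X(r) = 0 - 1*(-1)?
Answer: -221904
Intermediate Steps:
X(r) = 1 (X(r) = 0 + 1 = 1)
f(L) = 8 (f(L) = 2 - (-2 - 1*4) = 2 - (-2 - 4) = 2 - 1*(-6) = 2 + 6 = 8)
O(m) = -30 + m (O(m) = m - 30 = -30 + m)
g(s, T) = (-5 + s)*(8 + s) (g(s, T) = (s + 8)*(-5 + s) = (8 + s)*(-5 + s) = (-5 + s)*(8 + s))
g(O(-1), X(3))*(-268) = (-40 + (-30 - 1)² + 3*(-30 - 1))*(-268) = (-40 + (-31)² + 3*(-31))*(-268) = (-40 + 961 - 93)*(-268) = 828*(-268) = -221904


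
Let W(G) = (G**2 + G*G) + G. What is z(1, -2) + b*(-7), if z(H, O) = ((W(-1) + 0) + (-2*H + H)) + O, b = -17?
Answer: 117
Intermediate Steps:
W(G) = G + 2*G**2 (W(G) = (G**2 + G**2) + G = 2*G**2 + G = G + 2*G**2)
z(H, O) = 1 + O - H (z(H, O) = ((-(1 + 2*(-1)) + 0) + (-2*H + H)) + O = ((-(1 - 2) + 0) - H) + O = ((-1*(-1) + 0) - H) + O = ((1 + 0) - H) + O = (1 - H) + O = 1 + O - H)
z(1, -2) + b*(-7) = (1 - 2 - 1*1) - 17*(-7) = (1 - 2 - 1) + 119 = -2 + 119 = 117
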